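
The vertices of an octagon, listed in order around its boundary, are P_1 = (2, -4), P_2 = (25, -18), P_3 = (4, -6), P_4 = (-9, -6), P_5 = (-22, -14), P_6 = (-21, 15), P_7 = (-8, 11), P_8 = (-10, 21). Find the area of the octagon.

446.5

Apply the shoelace formula: 2A = Σ (x_i·y_{i+1} − x_{i+1}·y_i), indices taken mod 8.
Σ = (64) + (-78) + (-78) + (-6) + (-624) + (-111) + (-58) + (-2) = -893
Area = |Σ|/2 = 446.5.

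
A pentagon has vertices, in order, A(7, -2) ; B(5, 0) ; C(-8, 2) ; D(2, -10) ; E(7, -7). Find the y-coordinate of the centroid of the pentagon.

Apply the surveyor's formula. First the cross-terms c_i = x_i·y_{i+1} − x_{i+1}·y_i:
  10, 10, 76, 56, 35  ⇒  2A = 187, A = 93.5.
Then Σ (y_i + y_{i+1})·c_i = -1875, so ȳ = -1875 / (6·93.5) = -625/187.

-625/187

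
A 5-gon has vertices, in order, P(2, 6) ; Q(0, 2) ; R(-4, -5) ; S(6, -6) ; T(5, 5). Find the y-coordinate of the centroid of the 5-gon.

Apply Gauss's area formula. First the cross-terms c_i = x_i·y_{i+1} − x_{i+1}·y_i:
  4, 8, 54, 60, 20  ⇒  2A = 146, A = 73.
Then Σ (y_i + y_{i+1})·c_i = -426, so ȳ = -426 / (6·73) = -71/73.

-71/73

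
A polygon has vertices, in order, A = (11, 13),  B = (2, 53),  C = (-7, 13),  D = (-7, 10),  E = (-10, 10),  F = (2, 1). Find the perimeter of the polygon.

|AB| = √((-9)² + (40)²) = √1681 = 41
|BC| = √((-9)² + (-40)²) = √1681 = 41
|CD| = √((0)² + (-3)²) = √9 = 3
|DE| = √((-3)² + (0)²) = √9 = 3
|EF| = √((12)² + (-9)²) = √225 = 15
|FA| = √((9)² + (12)²) = √225 = 15
Perimeter = 41 + 41 + 3 + 3 + 15 + 15 = 118.

118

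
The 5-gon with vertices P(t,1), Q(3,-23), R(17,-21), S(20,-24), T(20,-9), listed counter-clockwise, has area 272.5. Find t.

The doubled signed area Σ (x_i y_{i+1} − x_{i+1} y_i) is linear in t.
With t=0 it equals 657; the coefficient of t is -14 (from the two edges through P).
So -14·t + 657 = 2·272.5 = 545 ⇒ t = 8.

8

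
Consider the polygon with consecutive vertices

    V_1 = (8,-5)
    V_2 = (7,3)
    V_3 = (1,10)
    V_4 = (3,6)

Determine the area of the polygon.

19.5

Apply the surveyor's formula: 2A = Σ (x_i·y_{i+1} − x_{i+1}·y_i), indices taken mod 4.
Cross-terms: 59, 67, -24, -63  ⇒  Σ = 39
Area = |Σ|/2 = 19.5.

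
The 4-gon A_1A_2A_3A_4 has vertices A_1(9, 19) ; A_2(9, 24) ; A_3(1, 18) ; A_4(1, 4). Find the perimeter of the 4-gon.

|A_1A_2| = √((0)² + (5)²) = √25 = 5
|A_2A_3| = √((-8)² + (-6)²) = √100 = 10
|A_3A_4| = √((0)² + (-14)²) = √196 = 14
|A_4A_1| = √((8)² + (15)²) = √289 = 17
Perimeter = 5 + 10 + 14 + 17 = 46.

46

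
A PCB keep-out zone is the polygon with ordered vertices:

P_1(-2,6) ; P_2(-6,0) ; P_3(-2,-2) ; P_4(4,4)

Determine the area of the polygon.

Cross-terms: 36, 12, 0, 32  ⇒  Σ = 80
Area = |Σ|/2 = 40.

40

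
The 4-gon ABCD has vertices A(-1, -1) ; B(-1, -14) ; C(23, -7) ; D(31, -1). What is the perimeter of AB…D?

80

|AB| = √((0)² + (-13)²) = √169 = 13
|BC| = √((24)² + (7)²) = √625 = 25
|CD| = √((8)² + (6)²) = √100 = 10
|DA| = √((-32)² + (0)²) = √1024 = 32
Perimeter = 13 + 25 + 10 + 32 = 80.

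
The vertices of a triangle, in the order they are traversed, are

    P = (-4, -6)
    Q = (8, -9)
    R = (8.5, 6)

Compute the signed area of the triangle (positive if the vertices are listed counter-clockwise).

90.75

Apply the shoelace (surveyor's) formula: 2A = Σ (x_i·y_{i+1} − x_{i+1}·y_i), indices taken mod 3.
Cross-terms: 84, 124.5, -27  ⇒  Σ = 181.5
Signed area = Σ/2 = 90.75 (positive ⇒ counter-clockwise traversal).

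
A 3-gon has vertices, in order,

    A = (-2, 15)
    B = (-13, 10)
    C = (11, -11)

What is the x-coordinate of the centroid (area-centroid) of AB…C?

Apply the surveyor's formula. First the cross-terms c_i = x_i·y_{i+1} − x_{i+1}·y_i:
  175, 33, 143  ⇒  2A = 351, A = 175.5.
Then Σ (x_i + x_{i+1})·c_i = -1404, so x̄ = -1404 / (6·175.5) = -4/3.

-4/3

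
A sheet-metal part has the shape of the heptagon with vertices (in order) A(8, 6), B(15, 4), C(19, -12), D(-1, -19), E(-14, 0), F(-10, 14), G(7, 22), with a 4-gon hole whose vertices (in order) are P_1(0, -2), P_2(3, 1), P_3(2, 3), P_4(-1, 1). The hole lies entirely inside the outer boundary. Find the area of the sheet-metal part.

Outer boundary:
Apply the shoelace (surveyor's) formula: 2A = Σ (x_i·y_{i+1} − x_{i+1}·y_i), indices taken mod 7.
Σ = (-58) + (-256) + (-373) + (-266) + (-196) + (-318) + (-134) = -1601
Area = |Σ|/2 = 800.5.
Hole:
Apply the shoelace formula: 2A = Σ (x_i·y_{i+1} − x_{i+1}·y_i), indices taken mod 4.
P_1→P_2: (0)(1) − (3)(-2) = 6
P_2→P_3: (3)(3) − (2)(1) = 7
P_3→P_4: (2)(1) − (-1)(3) = 5
P_4→P_1: (-1)(-2) − (0)(1) = 2
Σ = 20
Area = |Σ|/2 = 10.
Net area = 800.5 − 10 = 790.5.

790.5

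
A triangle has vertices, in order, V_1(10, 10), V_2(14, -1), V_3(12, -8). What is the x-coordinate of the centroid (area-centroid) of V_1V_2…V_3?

12

Apply the surveyor's formula. First the cross-terms c_i = x_i·y_{i+1} − x_{i+1}·y_i:
  -150, -100, 200  ⇒  2A = -50, A = -25.
Then Σ (x_i + x_{i+1})·c_i = -1800, so x̄ = -1800 / (6·(-25)) = 12.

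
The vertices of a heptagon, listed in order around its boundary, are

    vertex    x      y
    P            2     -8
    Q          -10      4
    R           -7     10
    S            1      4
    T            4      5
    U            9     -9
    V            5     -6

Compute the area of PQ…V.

155.5

Apply the surveyor's formula: 2A = Σ (x_i·y_{i+1} − x_{i+1}·y_i), indices taken mod 7.
Cross-terms: -72, -72, -38, -11, -81, -9, -28  ⇒  Σ = -311
Area = |Σ|/2 = 155.5.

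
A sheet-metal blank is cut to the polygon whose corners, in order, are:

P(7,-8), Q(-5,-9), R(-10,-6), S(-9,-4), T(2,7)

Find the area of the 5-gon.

Apply the shoelace formula: 2A = Σ (x_i·y_{i+1} − x_{i+1}·y_i), indices taken mod 5.
Σ = (-103) + (-60) + (-14) + (-55) + (-65) = -297
Area = |Σ|/2 = 148.5.

148.5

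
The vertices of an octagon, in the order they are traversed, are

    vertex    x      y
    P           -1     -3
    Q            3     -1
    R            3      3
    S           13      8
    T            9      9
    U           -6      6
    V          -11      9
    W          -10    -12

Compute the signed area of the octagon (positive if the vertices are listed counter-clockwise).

206

Apply the shoelace formula: 2A = Σ (x_i·y_{i+1} − x_{i+1}·y_i), indices taken mod 8.
Σ = (10) + (12) + (-15) + (45) + (108) + (12) + (222) + (18) = 412
Signed area = Σ/2 = 206 (positive ⇒ counter-clockwise traversal).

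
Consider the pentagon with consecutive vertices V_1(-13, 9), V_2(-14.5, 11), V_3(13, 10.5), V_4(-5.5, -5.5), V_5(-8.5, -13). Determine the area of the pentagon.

271.125

Apply Gauss's area formula: 2A = Σ (x_i·y_{i+1} − x_{i+1}·y_i), indices taken mod 5.
Cross-terms: -12.5, -295.25, -13.75, 24.75, -245.5  ⇒  Σ = -542.25
Area = |Σ|/2 = 271.125.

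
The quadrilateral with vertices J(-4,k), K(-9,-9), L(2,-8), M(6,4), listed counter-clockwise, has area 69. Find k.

-4

The doubled signed area Σ (x_i y_{i+1} − x_{i+1} y_i) is linear in k.
With k=0 it equals 198; the coefficient of k is 15 (from the two edges through J).
So 15·k + 198 = 2·69 = 138 ⇒ k = -4.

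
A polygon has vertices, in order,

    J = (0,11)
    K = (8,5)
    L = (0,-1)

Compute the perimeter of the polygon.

32

|JK| = √((8)² + (-6)²) = √100 = 10
|KL| = √((-8)² + (-6)²) = √100 = 10
|LJ| = √((0)² + (12)²) = √144 = 12
Perimeter = 10 + 10 + 12 = 32.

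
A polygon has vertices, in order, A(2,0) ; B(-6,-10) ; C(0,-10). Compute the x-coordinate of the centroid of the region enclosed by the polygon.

-4/3

Apply the surveyor's formula. First the cross-terms c_i = x_i·y_{i+1} − x_{i+1}·y_i:
  -20, 60, 20  ⇒  2A = 60, A = 30.
Then Σ (x_i + x_{i+1})·c_i = -240, so x̄ = -240 / (6·30) = -4/3.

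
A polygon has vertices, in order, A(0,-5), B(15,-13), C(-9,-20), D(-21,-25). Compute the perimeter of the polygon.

|AB| = √((15)² + (-8)²) = √289 = 17
|BC| = √((-24)² + (-7)²) = √625 = 25
|CD| = √((-12)² + (-5)²) = √169 = 13
|DA| = √((21)² + (20)²) = √841 = 29
Perimeter = 17 + 25 + 13 + 29 = 84.

84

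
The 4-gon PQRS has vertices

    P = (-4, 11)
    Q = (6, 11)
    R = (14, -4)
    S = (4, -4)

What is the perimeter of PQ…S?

|PQ| = √((10)² + (0)²) = √100 = 10
|QR| = √((8)² + (-15)²) = √289 = 17
|RS| = √((-10)² + (0)²) = √100 = 10
|SP| = √((-8)² + (15)²) = √289 = 17
Perimeter = 10 + 17 + 10 + 17 = 54.

54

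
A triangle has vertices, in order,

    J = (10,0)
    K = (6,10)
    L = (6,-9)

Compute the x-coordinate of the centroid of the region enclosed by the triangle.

22/3

Apply the shoelace formula. First the cross-terms c_i = x_i·y_{i+1} − x_{i+1}·y_i:
  100, -114, 90  ⇒  2A = 76, A = 38.
Then Σ (x_i + x_{i+1})·c_i = 1672, so x̄ = 1672 / (6·38) = 22/3.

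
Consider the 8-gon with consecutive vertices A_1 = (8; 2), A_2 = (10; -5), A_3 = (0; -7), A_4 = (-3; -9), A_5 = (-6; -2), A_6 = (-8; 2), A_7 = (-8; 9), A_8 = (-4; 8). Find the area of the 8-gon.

191.5

Apply the shoelace formula: 2A = Σ (x_i·y_{i+1} − x_{i+1}·y_i), indices taken mod 8.
Cross-terms: -60, -70, -21, -48, -28, -56, -28, -72  ⇒  Σ = -383
Area = |Σ|/2 = 191.5.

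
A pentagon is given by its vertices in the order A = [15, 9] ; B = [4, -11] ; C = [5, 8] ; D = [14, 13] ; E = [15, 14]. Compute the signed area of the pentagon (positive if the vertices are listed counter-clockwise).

A→B: (15)(-11) − (4)(9) = -201
B→C: (4)(8) − (5)(-11) = 87
C→D: (5)(13) − (14)(8) = -47
D→E: (14)(14) − (15)(13) = 1
E→A: (15)(9) − (15)(14) = -75
Σ = -235
Signed area = Σ/2 = -117.5 (negative ⇒ clockwise traversal).

-117.5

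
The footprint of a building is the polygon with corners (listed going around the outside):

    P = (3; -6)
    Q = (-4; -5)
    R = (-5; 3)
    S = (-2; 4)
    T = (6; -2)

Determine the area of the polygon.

70

P→Q: (3)(-5) − (-4)(-6) = -39
Q→R: (-4)(3) − (-5)(-5) = -37
R→S: (-5)(4) − (-2)(3) = -14
S→T: (-2)(-2) − (6)(4) = -20
T→P: (6)(-6) − (3)(-2) = -30
Σ = -140
Area = |Σ|/2 = 70.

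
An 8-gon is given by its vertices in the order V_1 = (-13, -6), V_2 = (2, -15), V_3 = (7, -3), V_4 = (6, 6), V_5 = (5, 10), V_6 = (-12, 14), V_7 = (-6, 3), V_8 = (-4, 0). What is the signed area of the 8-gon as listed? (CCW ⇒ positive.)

335

Σ = (207) + (99) + (60) + (30) + (190) + (48) + (12) + (24) = 670
Signed area = Σ/2 = 335 (positive ⇒ counter-clockwise traversal).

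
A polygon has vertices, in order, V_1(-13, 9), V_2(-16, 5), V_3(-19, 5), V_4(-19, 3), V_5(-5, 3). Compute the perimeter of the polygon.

|V_1V_2| = √((-3)² + (-4)²) = √25 = 5
|V_2V_3| = √((-3)² + (0)²) = √9 = 3
|V_3V_4| = √((0)² + (-2)²) = √4 = 2
|V_4V_5| = √((14)² + (0)²) = √196 = 14
|V_5V_1| = √((-8)² + (6)²) = √100 = 10
Perimeter = 5 + 3 + 2 + 14 + 10 = 34.

34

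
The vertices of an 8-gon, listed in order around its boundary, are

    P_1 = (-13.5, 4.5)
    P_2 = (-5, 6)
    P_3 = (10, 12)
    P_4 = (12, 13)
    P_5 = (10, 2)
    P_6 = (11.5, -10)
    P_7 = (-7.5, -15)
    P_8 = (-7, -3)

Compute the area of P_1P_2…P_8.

Σ = (-58.5) + (-120) + (-14) + (-106) + (-123) + (-247.5) + (-82.5) + (-72) = -823.5
Area = |Σ|/2 = 411.75.

411.75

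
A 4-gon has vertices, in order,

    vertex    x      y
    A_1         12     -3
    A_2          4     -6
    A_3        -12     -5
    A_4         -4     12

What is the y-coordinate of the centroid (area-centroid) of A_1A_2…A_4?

7/12

Apply the shoelace formula. First the cross-terms c_i = x_i·y_{i+1} − x_{i+1}·y_i:
  -60, -92, -164, -132  ⇒  2A = -448, A = -224.
Then Σ (y_i + y_{i+1})·c_i = -784, so ȳ = -784 / (6·(-224)) = 7/12.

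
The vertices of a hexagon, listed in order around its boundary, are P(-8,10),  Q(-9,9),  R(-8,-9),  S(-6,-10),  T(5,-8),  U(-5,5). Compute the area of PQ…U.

135

Apply the shoelace (surveyor's) formula: 2A = Σ (x_i·y_{i+1} − x_{i+1}·y_i), indices taken mod 6.
Cross-terms: 18, 153, 26, 98, -15, -10  ⇒  Σ = 270
Area = |Σ|/2 = 135.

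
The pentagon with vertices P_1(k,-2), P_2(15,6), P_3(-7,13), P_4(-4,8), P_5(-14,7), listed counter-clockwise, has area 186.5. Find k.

2

Write out the shoelace sum; only the two edges meeting at P_1 involve k:
2·Area = [((-14)·(-2) − k·7) + (k·6 − 15·(-2))] + 317
       = -1·k + 375 = 373
⇒ k = 2.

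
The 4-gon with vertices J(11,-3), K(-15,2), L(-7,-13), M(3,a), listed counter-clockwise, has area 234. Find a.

Write out the shoelace sum; only the two edges meeting at M involve a:
2·Area = [((-7)·a − 3·(-13)) + (3·(-3) − 11·a)] + 186
       = -18·a + 216 = 468
⇒ a = -14.

-14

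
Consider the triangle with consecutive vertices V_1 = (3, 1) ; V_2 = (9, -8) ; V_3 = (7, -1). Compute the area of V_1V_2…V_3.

12

Σ = (-33) + (47) + (10) = 24
Area = |Σ|/2 = 12.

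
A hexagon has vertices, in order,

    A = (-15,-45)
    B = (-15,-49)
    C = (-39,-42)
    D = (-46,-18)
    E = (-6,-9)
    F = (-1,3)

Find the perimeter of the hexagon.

|AB| = √((0)² + (-4)²) = √16 = 4
|BC| = √((-24)² + (7)²) = √625 = 25
|CD| = √((-7)² + (24)²) = √625 = 25
|DE| = √((40)² + (9)²) = √1681 = 41
|EF| = √((5)² + (12)²) = √169 = 13
|FA| = √((-14)² + (-48)²) = √2500 = 50
Perimeter = 4 + 25 + 25 + 41 + 13 + 50 = 158.

158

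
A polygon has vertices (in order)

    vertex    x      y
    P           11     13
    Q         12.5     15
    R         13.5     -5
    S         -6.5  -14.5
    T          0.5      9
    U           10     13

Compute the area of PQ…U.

319.25

Σ = (2.5) + (-265) + (-228.25) + (-51.25) + (-83.5) + (-13) = -638.5
Area = |Σ|/2 = 319.25.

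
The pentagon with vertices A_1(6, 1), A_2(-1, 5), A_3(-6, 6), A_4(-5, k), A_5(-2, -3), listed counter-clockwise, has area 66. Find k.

-4

Write out the shoelace sum; only the two edges meeting at A_4 involve k:
2·Area = [((-6)·k − (-5)·6) + ((-5)·(-3) − (-2)·k)] + 71
       = -4·k + 116 = 132
⇒ k = -4.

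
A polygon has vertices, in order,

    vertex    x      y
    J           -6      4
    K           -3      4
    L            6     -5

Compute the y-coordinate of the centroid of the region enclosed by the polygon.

Apply the surveyor's formula. First the cross-terms c_i = x_i·y_{i+1} − x_{i+1}·y_i:
  -12, -9, -6  ⇒  2A = -27, A = -13.5.
Then Σ (y_i + y_{i+1})·c_i = -81, so ȳ = -81 / (6·(-13.5)) = 1.

1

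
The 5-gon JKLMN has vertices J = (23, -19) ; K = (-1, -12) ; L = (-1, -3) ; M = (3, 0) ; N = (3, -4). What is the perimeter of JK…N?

68

|JK| = √((-24)² + (7)²) = √625 = 25
|KL| = √((0)² + (9)²) = √81 = 9
|LM| = √((4)² + (3)²) = √25 = 5
|MN| = √((0)² + (-4)²) = √16 = 4
|NJ| = √((20)² + (-15)²) = √625 = 25
Perimeter = 25 + 9 + 5 + 4 + 25 = 68.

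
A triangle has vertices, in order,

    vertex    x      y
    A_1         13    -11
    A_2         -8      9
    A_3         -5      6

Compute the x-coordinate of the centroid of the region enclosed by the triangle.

Apply the shoelace formula. First the cross-terms c_i = x_i·y_{i+1} − x_{i+1}·y_i:
  29, -3, -23  ⇒  2A = 3, A = 1.5.
Then Σ (x_i + x_{i+1})·c_i = 0, so x̄ = 0 / (6·1.5) = 0.

0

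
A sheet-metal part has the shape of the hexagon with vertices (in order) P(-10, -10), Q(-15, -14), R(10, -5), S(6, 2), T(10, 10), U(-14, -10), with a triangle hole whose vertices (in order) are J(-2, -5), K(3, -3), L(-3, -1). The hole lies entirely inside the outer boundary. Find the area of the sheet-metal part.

Outer boundary:
P→Q: (-10)(-14) − (-15)(-10) = -10
Q→R: (-15)(-5) − (10)(-14) = 215
R→S: (10)(2) − (6)(-5) = 50
S→T: (6)(10) − (10)(2) = 40
T→U: (10)(-10) − (-14)(10) = 40
U→P: (-14)(-10) − (-10)(-10) = 40
Σ = 375
Area = |Σ|/2 = 187.5.
Hole:
Σ = (21) + (-12) + (13) = 22
Area = |Σ|/2 = 11.
Net area = 187.5 − 11 = 176.5.

176.5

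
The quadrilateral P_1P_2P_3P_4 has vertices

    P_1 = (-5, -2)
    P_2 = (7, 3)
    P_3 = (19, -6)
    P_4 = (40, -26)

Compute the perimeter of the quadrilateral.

108

|P_1P_2| = √((12)² + (5)²) = √169 = 13
|P_2P_3| = √((12)² + (-9)²) = √225 = 15
|P_3P_4| = √((21)² + (-20)²) = √841 = 29
|P_4P_1| = √((-45)² + (24)²) = √2601 = 51
Perimeter = 13 + 15 + 29 + 51 = 108.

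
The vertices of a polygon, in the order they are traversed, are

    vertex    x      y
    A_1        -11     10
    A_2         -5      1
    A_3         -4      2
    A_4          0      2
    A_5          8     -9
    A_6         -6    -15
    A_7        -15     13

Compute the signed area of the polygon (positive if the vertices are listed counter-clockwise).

Σ = (39) + (-6) + (-8) + (-16) + (-174) + (-303) + (-7) = -475
Signed area = Σ/2 = -237.5 (negative ⇒ clockwise traversal).

-237.5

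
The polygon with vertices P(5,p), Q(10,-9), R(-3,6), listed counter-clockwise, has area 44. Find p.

The doubled signed area Σ (x_i y_{i+1} − x_{i+1} y_i) is linear in p.
With p=0 it equals -42; the coefficient of p is -13 (from the two edges through P).
So -13·p + -42 = 2·44 = 88 ⇒ p = -10.

-10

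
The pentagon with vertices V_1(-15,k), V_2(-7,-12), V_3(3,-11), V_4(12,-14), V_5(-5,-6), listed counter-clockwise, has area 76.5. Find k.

Write out the shoelace sum; only the two edges meeting at V_1 involve k:
2·Area = [((-5)·k − (-15)·(-6)) + ((-15)·(-12) − (-7)·k)] + 61
       = 2·k + 151 = 153
⇒ k = 1.

1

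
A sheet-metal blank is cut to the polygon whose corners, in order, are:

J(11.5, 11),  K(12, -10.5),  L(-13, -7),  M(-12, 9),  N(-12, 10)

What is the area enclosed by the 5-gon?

466.625

Apply the surveyor's formula: 2A = Σ (x_i·y_{i+1} − x_{i+1}·y_i), indices taken mod 5.
Σ = (-252.75) + (-220.5) + (-201) + (-12) + (-247) = -933.25
Area = |Σ|/2 = 466.625.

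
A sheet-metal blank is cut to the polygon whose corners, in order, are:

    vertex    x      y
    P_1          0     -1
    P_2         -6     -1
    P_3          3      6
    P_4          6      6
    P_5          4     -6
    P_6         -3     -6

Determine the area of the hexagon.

78

Σ = (-6) + (-33) + (-18) + (-60) + (-42) + (3) = -156
Area = |Σ|/2 = 78.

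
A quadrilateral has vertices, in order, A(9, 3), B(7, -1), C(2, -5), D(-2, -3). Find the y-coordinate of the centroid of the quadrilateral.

-133/87

Apply Gauss's area formula. First the cross-terms c_i = x_i·y_{i+1} − x_{i+1}·y_i:
  -30, -33, -16, 21  ⇒  2A = -58, A = -29.
Then Σ (y_i + y_{i+1})·c_i = 266, so ȳ = 266 / (6·(-29)) = -133/87.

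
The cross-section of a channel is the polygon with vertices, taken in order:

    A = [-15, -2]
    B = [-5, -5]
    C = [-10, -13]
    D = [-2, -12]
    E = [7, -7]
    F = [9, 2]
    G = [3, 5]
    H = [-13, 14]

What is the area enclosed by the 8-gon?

Apply the shoelace formula: 2A = Σ (x_i·y_{i+1} − x_{i+1}·y_i), indices taken mod 8.
Σ = (65) + (15) + (94) + (98) + (77) + (39) + (107) + (236) = 731
Area = |Σ|/2 = 365.5.

365.5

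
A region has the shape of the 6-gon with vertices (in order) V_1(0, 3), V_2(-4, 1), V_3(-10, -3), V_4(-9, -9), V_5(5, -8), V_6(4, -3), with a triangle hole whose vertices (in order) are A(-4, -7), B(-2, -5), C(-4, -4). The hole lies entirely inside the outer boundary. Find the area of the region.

Outer boundary:
Apply the shoelace formula: 2A = Σ (x_i·y_{i+1} − x_{i+1}·y_i), indices taken mod 6.
Σ = (12) + (22) + (63) + (117) + (17) + (12) = 243
Area = |Σ|/2 = 121.5.
Hole:
Apply the shoelace formula: 2A = Σ (x_i·y_{i+1} − x_{i+1}·y_i), indices taken mod 3.
A→B: (-4)(-5) − (-2)(-7) = 6
B→C: (-2)(-4) − (-4)(-5) = -12
C→A: (-4)(-7) − (-4)(-4) = 12
Σ = 6
Area = |Σ|/2 = 3.
Net area = 121.5 − 3 = 118.5.

118.5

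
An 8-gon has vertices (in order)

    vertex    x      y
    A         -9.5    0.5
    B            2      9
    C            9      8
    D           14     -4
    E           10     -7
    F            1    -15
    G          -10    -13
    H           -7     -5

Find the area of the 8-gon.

Apply Gauss's area formula: 2A = Σ (x_i·y_{i+1} − x_{i+1}·y_i), indices taken mod 8.
Cross-terms: -86.5, -65, -148, -58, -143, -163, -41, -51  ⇒  Σ = -755.5
Area = |Σ|/2 = 377.75.

377.75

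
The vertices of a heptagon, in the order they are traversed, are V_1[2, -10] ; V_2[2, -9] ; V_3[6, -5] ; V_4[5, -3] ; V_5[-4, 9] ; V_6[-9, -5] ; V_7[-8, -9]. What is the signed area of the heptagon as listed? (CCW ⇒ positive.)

Σ = (2) + (44) + (7) + (33) + (101) + (41) + (98) = 326
Signed area = Σ/2 = 163 (positive ⇒ counter-clockwise traversal).

163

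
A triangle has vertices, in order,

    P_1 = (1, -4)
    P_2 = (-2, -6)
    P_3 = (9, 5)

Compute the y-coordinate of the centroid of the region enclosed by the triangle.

Apply the shoelace formula. First the cross-terms c_i = x_i·y_{i+1} − x_{i+1}·y_i:
  -14, 44, -41  ⇒  2A = -11, A = -5.5.
Then Σ (y_i + y_{i+1})·c_i = 55, so ȳ = 55 / (6·(-5.5)) = -5/3.

-5/3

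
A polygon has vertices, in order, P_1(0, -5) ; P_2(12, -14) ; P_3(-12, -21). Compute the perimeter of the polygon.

60

|P_1P_2| = √((12)² + (-9)²) = √225 = 15
|P_2P_3| = √((-24)² + (-7)²) = √625 = 25
|P_3P_1| = √((12)² + (16)²) = √400 = 20
Perimeter = 15 + 25 + 20 = 60.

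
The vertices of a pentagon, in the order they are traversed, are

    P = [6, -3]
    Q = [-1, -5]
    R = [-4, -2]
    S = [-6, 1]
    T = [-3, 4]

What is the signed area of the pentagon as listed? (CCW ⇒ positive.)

P→Q: (6)(-5) − (-1)(-3) = -33
Q→R: (-1)(-2) − (-4)(-5) = -18
R→S: (-4)(1) − (-6)(-2) = -16
S→T: (-6)(4) − (-3)(1) = -21
T→P: (-3)(-3) − (6)(4) = -15
Σ = -103
Signed area = Σ/2 = -51.5 (negative ⇒ clockwise traversal).

-51.5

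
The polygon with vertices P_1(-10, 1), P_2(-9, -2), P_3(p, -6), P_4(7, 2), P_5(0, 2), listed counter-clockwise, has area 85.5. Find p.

Write out the shoelace sum; only the two edges meeting at P_3 involve p:
2·Area = [((-9)·(-6) − p·(-2)) + (p·2 − 7·(-6))] + 63
       = 4·p + 159 = 171
⇒ p = 3.

3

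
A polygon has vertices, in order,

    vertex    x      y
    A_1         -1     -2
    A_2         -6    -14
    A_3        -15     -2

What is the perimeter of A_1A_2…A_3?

42

|A_1A_2| = √((-5)² + (-12)²) = √169 = 13
|A_2A_3| = √((-9)² + (12)²) = √225 = 15
|A_3A_1| = √((14)² + (0)²) = √196 = 14
Perimeter = 13 + 15 + 14 = 42.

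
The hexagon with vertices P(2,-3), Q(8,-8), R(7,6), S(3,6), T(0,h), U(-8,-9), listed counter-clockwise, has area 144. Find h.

The doubled signed area Σ (x_i y_{i+1} − x_{i+1} y_i) is linear in h.
With h=0 it equals 178; the coefficient of h is 11 (from the two edges through T).
So 11·h + 178 = 2·144 = 288 ⇒ h = 10.

10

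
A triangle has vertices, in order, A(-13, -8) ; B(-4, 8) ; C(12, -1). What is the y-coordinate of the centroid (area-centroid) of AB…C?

-1/3

Apply the surveyor's formula. First the cross-terms c_i = x_i·y_{i+1} − x_{i+1}·y_i:
  -136, -92, -109  ⇒  2A = -337, A = -168.5.
Then Σ (y_i + y_{i+1})·c_i = 337, so ȳ = 337 / (6·(-168.5)) = -1/3.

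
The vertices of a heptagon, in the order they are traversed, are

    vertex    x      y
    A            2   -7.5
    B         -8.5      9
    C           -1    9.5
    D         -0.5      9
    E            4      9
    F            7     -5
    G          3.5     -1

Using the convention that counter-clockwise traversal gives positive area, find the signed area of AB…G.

Apply the shoelace formula: 2A = Σ (x_i·y_{i+1} − x_{i+1}·y_i), indices taken mod 7.
A→B: (2)(9) − (-8.5)(-7.5) = -45.75
B→C: (-8.5)(9.5) − (-1)(9) = -71.75
C→D: (-1)(9) − (-0.5)(9.5) = -4.25
D→E: (-0.5)(9) − (4)(9) = -40.5
E→F: (4)(-5) − (7)(9) = -83
F→G: (7)(-1) − (3.5)(-5) = 10.5
G→A: (3.5)(-7.5) − (2)(-1) = -24.25
Σ = -259
Signed area = Σ/2 = -129.5 (negative ⇒ clockwise traversal).

-129.5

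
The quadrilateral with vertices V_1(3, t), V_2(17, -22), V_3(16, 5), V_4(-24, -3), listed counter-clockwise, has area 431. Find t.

-10

The doubled signed area Σ (x_i y_{i+1} − x_{i+1} y_i) is linear in t.
With t=0 it equals 452; the coefficient of t is -41 (from the two edges through V_1).
So -41·t + 452 = 2·431 = 862 ⇒ t = -10.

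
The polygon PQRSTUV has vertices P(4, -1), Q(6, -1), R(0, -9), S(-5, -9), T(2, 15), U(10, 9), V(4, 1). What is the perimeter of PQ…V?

64

|PQ| = √((2)² + (0)²) = √4 = 2
|QR| = √((-6)² + (-8)²) = √100 = 10
|RS| = √((-5)² + (0)²) = √25 = 5
|ST| = √((7)² + (24)²) = √625 = 25
|TU| = √((8)² + (-6)²) = √100 = 10
|UV| = √((-6)² + (-8)²) = √100 = 10
|VP| = √((0)² + (-2)²) = √4 = 2
Perimeter = 2 + 10 + 5 + 25 + 10 + 10 + 2 = 64.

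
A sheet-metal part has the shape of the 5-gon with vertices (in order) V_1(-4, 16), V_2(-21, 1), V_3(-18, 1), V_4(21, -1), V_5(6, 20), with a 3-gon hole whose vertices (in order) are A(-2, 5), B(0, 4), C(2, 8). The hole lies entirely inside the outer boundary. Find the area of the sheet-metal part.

459

Outer boundary:
Apply Gauss's area formula: 2A = Σ (x_i·y_{i+1} − x_{i+1}·y_i), indices taken mod 5.
Σ = (332) + (-3) + (-3) + (426) + (176) = 928
Area = |Σ|/2 = 464.
Hole:
A→B: (-2)(4) − (0)(5) = -8
B→C: (0)(8) − (2)(4) = -8
C→A: (2)(5) − (-2)(8) = 26
Σ = 10
Area = |Σ|/2 = 5.
Net area = 464 − 5 = 459.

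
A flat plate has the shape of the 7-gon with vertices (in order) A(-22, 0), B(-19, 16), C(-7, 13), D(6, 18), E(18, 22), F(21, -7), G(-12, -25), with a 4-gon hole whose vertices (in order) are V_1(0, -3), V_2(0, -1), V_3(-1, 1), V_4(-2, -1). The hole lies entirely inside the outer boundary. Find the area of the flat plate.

Outer boundary:
Cross-terms: -352, -135, -204, -192, -588, -609, -550  ⇒  Σ = -2630
Area = |Σ|/2 = 1315.
Hole:
Apply the surveyor's formula: 2A = Σ (x_i·y_{i+1} − x_{i+1}·y_i), indices taken mod 4.
Σ = (0) + (-1) + (3) + (6) = 8
Area = |Σ|/2 = 4.
Net area = 1315 − 4 = 1311.

1311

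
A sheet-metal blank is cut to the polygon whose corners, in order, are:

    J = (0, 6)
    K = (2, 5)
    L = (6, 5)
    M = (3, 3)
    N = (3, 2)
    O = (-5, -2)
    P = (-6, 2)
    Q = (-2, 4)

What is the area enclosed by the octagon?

J→K: (0)(5) − (2)(6) = -12
K→L: (2)(5) − (6)(5) = -20
L→M: (6)(3) − (3)(5) = 3
M→N: (3)(2) − (3)(3) = -3
N→O: (3)(-2) − (-5)(2) = 4
O→P: (-5)(2) − (-6)(-2) = -22
P→Q: (-6)(4) − (-2)(2) = -20
Q→J: (-2)(6) − (0)(4) = -12
Σ = -82
Area = |Σ|/2 = 41.

41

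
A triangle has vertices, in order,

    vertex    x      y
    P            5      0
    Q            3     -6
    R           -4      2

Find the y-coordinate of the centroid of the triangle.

Apply Gauss's area formula. First the cross-terms c_i = x_i·y_{i+1} − x_{i+1}·y_i:
  -30, -18, -10  ⇒  2A = -58, A = -29.
Then Σ (y_i + y_{i+1})·c_i = 232, so ȳ = 232 / (6·(-29)) = -4/3.

-4/3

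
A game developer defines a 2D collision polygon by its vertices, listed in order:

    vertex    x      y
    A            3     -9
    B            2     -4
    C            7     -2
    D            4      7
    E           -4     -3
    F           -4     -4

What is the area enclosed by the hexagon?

Apply the shoelace formula: 2A = Σ (x_i·y_{i+1} − x_{i+1}·y_i), indices taken mod 6.
A→B: (3)(-4) − (2)(-9) = 6
B→C: (2)(-2) − (7)(-4) = 24
C→D: (7)(7) − (4)(-2) = 57
D→E: (4)(-3) − (-4)(7) = 16
E→F: (-4)(-4) − (-4)(-3) = 4
F→A: (-4)(-9) − (3)(-4) = 48
Σ = 155
Area = |Σ|/2 = 77.5.

77.5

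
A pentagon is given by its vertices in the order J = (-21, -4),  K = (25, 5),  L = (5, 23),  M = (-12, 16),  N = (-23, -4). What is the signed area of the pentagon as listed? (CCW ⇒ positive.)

Σ = (-5) + (550) + (356) + (416) + (8) = 1325
Signed area = Σ/2 = 662.5 (positive ⇒ counter-clockwise traversal).

662.5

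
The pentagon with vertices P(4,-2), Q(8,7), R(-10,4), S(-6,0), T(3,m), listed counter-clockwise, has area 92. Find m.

-2

The doubled signed area Σ (x_i y_{i+1} − x_{i+1} y_i) is linear in m.
With m=0 it equals 164; the coefficient of m is -10 (from the two edges through T).
So -10·m + 164 = 2·92 = 184 ⇒ m = -2.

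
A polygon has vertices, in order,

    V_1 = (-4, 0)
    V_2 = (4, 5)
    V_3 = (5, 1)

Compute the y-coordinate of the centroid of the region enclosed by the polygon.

2

Apply Gauss's area formula. First the cross-terms c_i = x_i·y_{i+1} − x_{i+1}·y_i:
  -20, -21, 4  ⇒  2A = -37, A = -18.5.
Then Σ (y_i + y_{i+1})·c_i = -222, so ȳ = -222 / (6·(-18.5)) = 2.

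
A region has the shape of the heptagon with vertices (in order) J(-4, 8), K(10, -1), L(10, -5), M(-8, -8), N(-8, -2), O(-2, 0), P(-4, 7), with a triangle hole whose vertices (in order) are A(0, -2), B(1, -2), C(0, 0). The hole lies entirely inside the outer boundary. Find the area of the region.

Outer boundary:
Apply the shoelace (surveyor's) formula: 2A = Σ (x_i·y_{i+1} − x_{i+1}·y_i), indices taken mod 7.
Σ = (-76) + (-40) + (-120) + (-48) + (-4) + (-14) + (-4) = -306
Area = |Σ|/2 = 153.
Hole:
Apply the shoelace formula: 2A = Σ (x_i·y_{i+1} − x_{i+1}·y_i), indices taken mod 3.
Cross-terms: 2, 0, 0  ⇒  Σ = 2
Area = |Σ|/2 = 1.
Net area = 153 − 1 = 152.

152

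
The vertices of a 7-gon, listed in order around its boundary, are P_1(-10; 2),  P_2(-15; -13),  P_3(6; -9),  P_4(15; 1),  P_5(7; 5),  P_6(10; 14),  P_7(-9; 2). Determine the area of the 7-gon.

Σ = (160) + (213) + (141) + (68) + (48) + (146) + (2) = 778
Area = |Σ|/2 = 389.

389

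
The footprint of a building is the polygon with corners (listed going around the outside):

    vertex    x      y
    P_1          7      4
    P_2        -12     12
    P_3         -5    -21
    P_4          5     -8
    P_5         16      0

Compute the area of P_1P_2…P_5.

Apply the shoelace formula: 2A = Σ (x_i·y_{i+1} − x_{i+1}·y_i), indices taken mod 5.
Cross-terms: 132, 312, 145, 128, 64  ⇒  Σ = 781
Area = |Σ|/2 = 390.5.

390.5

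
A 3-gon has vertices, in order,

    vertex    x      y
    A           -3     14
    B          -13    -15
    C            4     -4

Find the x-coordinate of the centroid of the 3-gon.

-4

Apply the shoelace (surveyor's) formula. First the cross-terms c_i = x_i·y_{i+1} − x_{i+1}·y_i:
  227, 112, 44  ⇒  2A = 383, A = 191.5.
Then Σ (x_i + x_{i+1})·c_i = -4596, so x̄ = -4596 / (6·191.5) = -4.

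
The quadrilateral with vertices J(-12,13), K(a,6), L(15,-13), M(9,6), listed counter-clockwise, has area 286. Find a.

Write out the shoelace sum; only the two edges meeting at K involve a:
2·Area = [((-12)·6 − a·13) + (a·(-13) − 15·6)] + 396
       = -26·a + 234 = 572
⇒ a = -13.

-13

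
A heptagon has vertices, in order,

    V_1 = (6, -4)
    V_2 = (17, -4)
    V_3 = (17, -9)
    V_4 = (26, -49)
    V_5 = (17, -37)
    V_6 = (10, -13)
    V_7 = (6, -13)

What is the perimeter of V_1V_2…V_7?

|V_1V_2| = √((11)² + (0)²) = √121 = 11
|V_2V_3| = √((0)² + (-5)²) = √25 = 5
|V_3V_4| = √((9)² + (-40)²) = √1681 = 41
|V_4V_5| = √((-9)² + (12)²) = √225 = 15
|V_5V_6| = √((-7)² + (24)²) = √625 = 25
|V_6V_7| = √((-4)² + (0)²) = √16 = 4
|V_7V_1| = √((0)² + (9)²) = √81 = 9
Perimeter = 11 + 5 + 41 + 15 + 25 + 4 + 9 = 110.

110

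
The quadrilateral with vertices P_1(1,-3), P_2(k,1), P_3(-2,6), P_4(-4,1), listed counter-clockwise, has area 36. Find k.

Write out the shoelace sum; only the two edges meeting at P_2 involve k:
2·Area = [(1·1 − k·(-3)) + (k·6 − (-2)·1)] + 33
       = 9·k + 36 = 72
⇒ k = 4.

4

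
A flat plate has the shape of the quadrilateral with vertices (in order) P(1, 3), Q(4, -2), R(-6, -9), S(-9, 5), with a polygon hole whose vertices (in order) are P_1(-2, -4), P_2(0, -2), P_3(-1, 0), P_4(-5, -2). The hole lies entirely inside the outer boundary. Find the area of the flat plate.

Outer boundary:
Apply Gauss's area formula: 2A = Σ (x_i·y_{i+1} − x_{i+1}·y_i), indices taken mod 4.
Σ = (-14) + (-48) + (-111) + (-32) = -205
Area = |Σ|/2 = 102.5.
Hole:
Σ = (4) + (-2) + (2) + (16) = 20
Area = |Σ|/2 = 10.
Net area = 102.5 − 10 = 92.5.

92.5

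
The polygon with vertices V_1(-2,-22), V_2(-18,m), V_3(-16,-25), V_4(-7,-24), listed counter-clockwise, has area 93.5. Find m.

The doubled signed area Σ (x_i y_{i+1} − x_{i+1} y_i) is linear in m.
With m=0 it equals 369; the coefficient of m is 14 (from the two edges through V_2).
So 14·m + 369 = 2·93.5 = 187 ⇒ m = -13.

-13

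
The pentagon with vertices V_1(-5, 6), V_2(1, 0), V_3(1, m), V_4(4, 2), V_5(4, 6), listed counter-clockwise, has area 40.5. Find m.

Write out the shoelace sum; only the two edges meeting at V_3 involve m:
2·Area = [(1·m − 1·0) + (1·2 − 4·m)] + 64
       = -3·m + 66 = 81
⇒ m = -5.

-5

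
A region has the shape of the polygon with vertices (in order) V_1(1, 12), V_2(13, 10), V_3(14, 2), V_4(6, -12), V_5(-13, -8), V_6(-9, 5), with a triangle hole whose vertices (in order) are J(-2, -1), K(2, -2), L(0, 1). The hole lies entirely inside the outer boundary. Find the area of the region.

442

Outer boundary:
Apply the surveyor's formula: 2A = Σ (x_i·y_{i+1} − x_{i+1}·y_i), indices taken mod 6.
V_1→V_2: (1)(10) − (13)(12) = -146
V_2→V_3: (13)(2) − (14)(10) = -114
V_3→V_4: (14)(-12) − (6)(2) = -180
V_4→V_5: (6)(-8) − (-13)(-12) = -204
V_5→V_6: (-13)(5) − (-9)(-8) = -137
V_6→V_1: (-9)(12) − (1)(5) = -113
Σ = -894
Area = |Σ|/2 = 447.
Hole:
Σ = (6) + (2) + (2) = 10
Area = |Σ|/2 = 5.
Net area = 447 − 5 = 442.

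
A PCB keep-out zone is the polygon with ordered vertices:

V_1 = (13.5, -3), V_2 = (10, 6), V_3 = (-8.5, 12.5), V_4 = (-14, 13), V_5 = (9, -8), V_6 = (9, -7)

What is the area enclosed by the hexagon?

Σ = (111) + (176) + (64.5) + (-5) + (9) + (67.5) = 423
Area = |Σ|/2 = 211.5.

211.5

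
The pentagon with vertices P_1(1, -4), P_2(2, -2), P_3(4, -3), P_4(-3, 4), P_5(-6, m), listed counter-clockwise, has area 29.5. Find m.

1

The doubled signed area Σ (x_i y_{i+1} − x_{i+1} y_i) is linear in m.
With m=0 it equals 63; the coefficient of m is -4 (from the two edges through P_5).
So -4·m + 63 = 2·29.5 = 59 ⇒ m = 1.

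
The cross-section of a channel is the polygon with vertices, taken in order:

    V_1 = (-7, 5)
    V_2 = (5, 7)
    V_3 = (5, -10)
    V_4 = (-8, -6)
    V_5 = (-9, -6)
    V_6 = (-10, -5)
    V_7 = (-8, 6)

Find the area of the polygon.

Cross-terms: -74, -85, -110, -6, -15, -100, 2  ⇒  Σ = -388
Area = |Σ|/2 = 194.

194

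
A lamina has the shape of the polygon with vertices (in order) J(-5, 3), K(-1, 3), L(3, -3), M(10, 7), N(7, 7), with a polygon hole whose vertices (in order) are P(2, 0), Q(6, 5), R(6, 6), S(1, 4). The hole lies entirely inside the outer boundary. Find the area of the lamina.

Outer boundary:
Apply the shoelace formula: 2A = Σ (x_i·y_{i+1} − x_{i+1}·y_i), indices taken mod 5.
Σ = (-12) + (-6) + (51) + (21) + (56) = 110
Area = |Σ|/2 = 55.
Hole:
Σ = (10) + (6) + (18) + (-8) = 26
Area = |Σ|/2 = 13.
Net area = 55 − 13 = 42.

42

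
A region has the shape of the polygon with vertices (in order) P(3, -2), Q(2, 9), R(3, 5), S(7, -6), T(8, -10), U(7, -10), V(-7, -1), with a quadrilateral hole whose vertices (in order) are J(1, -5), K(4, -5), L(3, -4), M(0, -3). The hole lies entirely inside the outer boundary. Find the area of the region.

61.5

Outer boundary:
Apply the shoelace formula: 2A = Σ (x_i·y_{i+1} − x_{i+1}·y_i), indices taken mod 7.
Cross-terms: 31, -17, -53, -22, -10, -77, 17  ⇒  Σ = -131
Area = |Σ|/2 = 65.5.
Hole:
Apply the surveyor's formula: 2A = Σ (x_i·y_{i+1} − x_{i+1}·y_i), indices taken mod 4.
J→K: (1)(-5) − (4)(-5) = 15
K→L: (4)(-4) − (3)(-5) = -1
L→M: (3)(-3) − (0)(-4) = -9
M→J: (0)(-5) − (1)(-3) = 3
Σ = 8
Area = |Σ|/2 = 4.
Net area = 65.5 − 4 = 61.5.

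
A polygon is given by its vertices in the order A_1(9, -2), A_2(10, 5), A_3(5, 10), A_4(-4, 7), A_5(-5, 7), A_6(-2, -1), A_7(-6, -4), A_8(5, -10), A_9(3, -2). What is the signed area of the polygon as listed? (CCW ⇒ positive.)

Σ = (65) + (75) + (75) + (7) + (19) + (2) + (80) + (20) + (12) = 355
Signed area = Σ/2 = 177.5 (positive ⇒ counter-clockwise traversal).

177.5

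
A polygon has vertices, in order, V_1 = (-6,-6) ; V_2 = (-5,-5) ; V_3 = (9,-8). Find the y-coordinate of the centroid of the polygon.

-19/3

Apply the surveyor's formula. First the cross-terms c_i = x_i·y_{i+1} − x_{i+1}·y_i:
  0, 85, -102  ⇒  2A = -17, A = -8.5.
Then Σ (y_i + y_{i+1})·c_i = 323, so ȳ = 323 / (6·(-8.5)) = -19/3.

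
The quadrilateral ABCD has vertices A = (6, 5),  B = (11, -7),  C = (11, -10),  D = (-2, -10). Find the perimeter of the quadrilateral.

46

|AB| = √((5)² + (-12)²) = √169 = 13
|BC| = √((0)² + (-3)²) = √9 = 3
|CD| = √((-13)² + (0)²) = √169 = 13
|DA| = √((8)² + (15)²) = √289 = 17
Perimeter = 13 + 3 + 13 + 17 = 46.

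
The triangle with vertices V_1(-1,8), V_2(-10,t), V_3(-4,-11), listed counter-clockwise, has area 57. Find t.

-11

The doubled signed area Σ (x_i y_{i+1} − x_{i+1} y_i) is linear in t.
With t=0 it equals 147; the coefficient of t is 3 (from the two edges through V_2).
So 3·t + 147 = 2·57 = 114 ⇒ t = -11.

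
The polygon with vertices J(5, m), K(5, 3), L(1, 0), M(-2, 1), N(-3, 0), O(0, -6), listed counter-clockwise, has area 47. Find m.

Write out the shoelace sum; only the two edges meeting at J involve m:
2·Area = [(0·m − 5·(-6)) + (5·3 − 5·m)] + 19
       = -5·m + 64 = 94
⇒ m = -6.

-6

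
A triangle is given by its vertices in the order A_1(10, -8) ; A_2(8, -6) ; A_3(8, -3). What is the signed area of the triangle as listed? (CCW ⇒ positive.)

Apply the shoelace formula: 2A = Σ (x_i·y_{i+1} − x_{i+1}·y_i), indices taken mod 3.
Σ = (4) + (24) + (-34) = -6
Signed area = Σ/2 = -3 (negative ⇒ clockwise traversal).

-3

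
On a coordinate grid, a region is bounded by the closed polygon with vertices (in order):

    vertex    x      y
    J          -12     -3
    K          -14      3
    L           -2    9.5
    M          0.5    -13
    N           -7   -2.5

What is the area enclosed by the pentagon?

Apply the surveyor's formula: 2A = Σ (x_i·y_{i+1} − x_{i+1}·y_i), indices taken mod 5.
Σ = (-78) + (-127) + (21.25) + (-92.25) + (-9) = -285
Area = |Σ|/2 = 142.5.

142.5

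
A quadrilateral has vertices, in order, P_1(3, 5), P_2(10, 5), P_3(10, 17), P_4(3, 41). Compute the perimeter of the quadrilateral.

80

|P_1P_2| = √((7)² + (0)²) = √49 = 7
|P_2P_3| = √((0)² + (12)²) = √144 = 12
|P_3P_4| = √((-7)² + (24)²) = √625 = 25
|P_4P_1| = √((0)² + (-36)²) = √1296 = 36
Perimeter = 7 + 12 + 25 + 36 = 80.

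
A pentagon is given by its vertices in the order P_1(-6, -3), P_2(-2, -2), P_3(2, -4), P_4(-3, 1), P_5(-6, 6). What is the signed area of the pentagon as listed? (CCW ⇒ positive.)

25

Apply Gauss's area formula: 2A = Σ (x_i·y_{i+1} − x_{i+1}·y_i), indices taken mod 5.
Cross-terms: 6, 12, -10, -12, 54  ⇒  Σ = 50
Signed area = Σ/2 = 25 (positive ⇒ counter-clockwise traversal).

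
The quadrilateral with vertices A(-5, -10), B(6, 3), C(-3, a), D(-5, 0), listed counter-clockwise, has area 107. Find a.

10

Write out the shoelace sum; only the two edges meeting at C involve a:
2·Area = [(6·a − (-3)·3) + ((-3)·0 − (-5)·a)] + 95
       = 11·a + 104 = 214
⇒ a = 10.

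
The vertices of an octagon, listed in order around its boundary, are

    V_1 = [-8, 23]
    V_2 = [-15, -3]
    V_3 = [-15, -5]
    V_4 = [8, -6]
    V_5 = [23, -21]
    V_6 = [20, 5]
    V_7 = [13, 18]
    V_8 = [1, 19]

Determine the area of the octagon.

Apply the shoelace formula: 2A = Σ (x_i·y_{i+1} − x_{i+1}·y_i), indices taken mod 8.
Σ = (369) + (30) + (130) + (-30) + (535) + (295) + (229) + (175) = 1733
Area = |Σ|/2 = 866.5.

866.5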